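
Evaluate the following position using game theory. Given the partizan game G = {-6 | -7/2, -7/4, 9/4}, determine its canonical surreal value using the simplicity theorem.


Left options: {-6}, max = -6
Right options: {-7/2, -7/4, 9/4}, min = -7/2
All options are numbers and max(Left) < min(Right), so by the simplicity theorem the value is the simplest (earliest-born) number strictly between -6 and -7/2.
Integers -5 through -4 all lie strictly between -6 and -7/2.
Among integers, the simplest (lowest birthday = smallest |n|; 0 is born on day 0, +-n on day n) is -4.
No non-integer in the interval can be simpler: if x is a non-integer in the interval, then floor(x) or ceil(x) also lies in the interval (the interval contains an integer), and both are proper prefixes of x's sign expansion, i.e. born earlier. So the game value is -4.
Game value = -4

-4


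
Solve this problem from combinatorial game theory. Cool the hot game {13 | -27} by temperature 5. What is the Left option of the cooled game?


Original game: {13 | -27} (a switch {a | b} with a > b).
Cooling by t (for t below the temperature (a - b)/2 = 20) taxes each move by t: {a | b} cooled by t is {a - t | b + t}.
Cooling amount: t = 5
Cooled Left option: 13 - 5 = 8
Cooled Right option: -27 + 5 = -22
Cooled game: {8 | -22}
Left option = 8

8


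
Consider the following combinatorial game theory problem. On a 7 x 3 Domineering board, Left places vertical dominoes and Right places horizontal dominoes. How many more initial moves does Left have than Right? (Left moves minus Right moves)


Board is 7 x 3 (rows x cols).
Left (vertical) placements: (rows-1) * cols = 6 * 3 = 18
Right (horizontal) placements: rows * (cols-1) = 7 * 2 = 14
Advantage = Left - Right = 18 - 14 = 4

4


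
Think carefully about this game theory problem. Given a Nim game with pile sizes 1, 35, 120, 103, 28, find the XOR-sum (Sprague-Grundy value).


We need the XOR (exclusive or) of all pile sizes.
After XOR-ing pile 1 (size 1): 0 XOR 1 = 1
After XOR-ing pile 2 (size 35): 1 XOR 35 = 34
After XOR-ing pile 3 (size 120): 34 XOR 120 = 90
After XOR-ing pile 4 (size 103): 90 XOR 103 = 61
After XOR-ing pile 5 (size 28): 61 XOR 28 = 33
The Nim-value of this position is 33.

33


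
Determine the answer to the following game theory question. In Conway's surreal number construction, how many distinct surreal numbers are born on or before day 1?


Day 0: {|} = 0 is born. Count = 1.
Day n: the number of surreal numbers born by day n is 2^(n+1) - 1.
By day 0: 2^1 - 1 = 1
By day 1: 2^2 - 1 = 3
By day 1: 3 surreal numbers.

3


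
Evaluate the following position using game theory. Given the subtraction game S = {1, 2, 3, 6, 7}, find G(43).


The subtraction set is S = {1, 2, 3, 6, 7}.
G(k) = mex{ G(k - s) : s in S, s <= k }. We compute iteratively: G(0) = 0.
G(1) = mex({0}) = 1
G(2) = mex({0, 1}) = 2
G(3) = mex({0, 1, 2}) = 3
G(4) = mex({1, 2, 3}) = 0
G(5) = mex({0, 2, 3}) = 1
G(6) = mex({0, 1, 3}) = 2
G(7) = mex({0, 1, 2}) = 3
G(8) = mex({1, 2, 3}) = 0
G(9) = mex({0, 2, 3}) = 1
G(10) = mex({0, 1, 3}) = 2
Observe that G(4)..G(10) = 0, 1, 2, 3, 0, 1, 2 repeats G(0)..G(6) = 0, 1, 2, 3, 0, 1, 2.
For k >= max(S) = 7, G(k) is determined by the previous 7 values G(k-7)..G(k-1); a window of 7 consecutive values has recurred shifted by 4, so by induction G(k + 4) = G(k) for all k >= 0: the sequence is periodic from the start with period 4.
One period: G(0..3) = 0, 1, 2, 3.
43 mod 4 = 3, so G(43) = G(3) = 3.

3


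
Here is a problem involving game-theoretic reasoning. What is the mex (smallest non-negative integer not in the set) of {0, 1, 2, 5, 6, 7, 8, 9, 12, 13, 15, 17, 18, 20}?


Set = {0, 1, 2, 5, 6, 7, 8, 9, 12, 13, 15, 17, 18, 20}
0 is in the set.
1 is in the set.
2 is in the set.
3 is NOT in the set. This is the mex.
mex = 3

3


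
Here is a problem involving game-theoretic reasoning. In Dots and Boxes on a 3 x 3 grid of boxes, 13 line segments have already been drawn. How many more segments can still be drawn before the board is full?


Grid: 3 x 3 boxes, i.e. 4 rows and 4 columns of dots.
Horizontal edges: (rows + 1) * cols = 4 * 3 = 12
Vertical edges: rows * (cols + 1) = 3 * 4 = 12
Total edges: 12 + 12 = 24
Edges drawn: 13
Remaining: 24 - 13 = 11

11


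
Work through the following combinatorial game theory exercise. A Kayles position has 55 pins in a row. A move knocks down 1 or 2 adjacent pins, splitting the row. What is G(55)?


Kayles: a move removes 1 or 2 adjacent pins from a contiguous row.
Removing pins from a row of k leaves two independent rows (a, b) with a + b = k - 1 (one pin) or a + b = k - 2 (two pins); an end removal gives a = 0.
By Sprague-Grundy, G(k) = mex{ G(a) XOR G(b) } over all these splits. G(0) = 0.
G(1): splits (0,0):0^0=0 -> mex({0}) = 1
G(2): splits (0,1):0^1=1 (0,0):0^0=0 -> mex({0, 1}) = 2
G(3): splits (0,2):0^2=2 (1,1):1^1=0 (0,1):0^1=1 -> mex({0, 1, 2}) = 3
G(4): splits (0,3):0^3=3 (1,2):1^2=3 (0,2):0^2=2 (1,1):1^1=0 -> mex({0, 2, 3}) = 1
G(5): splits (0,4):0^1=1 (1,3):1^3=2 (2,2):2^2=0 (0,3):0^3=3 (1,2):1^2=3 -> mex({0, 1, 2, 3}) = 4
G(6) = mex({0, 1, 2, 4}) = 3
G(7) = mex({0, 1, 3, 4, 5}) = 2
G(8) = mex({0, 2, 3, 5, 6}) = 1
G(9) = mex({0, 1, 2, 3, 6, 7}) = 4
G(10) = mex({0, 1, 3, 4, 5, 7}) = 2
G(11) = mex({0, 1, 2, 3, 4, 5}) = 6
G(12) = mex({0, 1, 2, 3, 5, 6, 7}) = 4
G(13) = mex({0, 2, 3, 4, 6, 7}) = 1
G(14) = mex({0, 1, 4, 5, 6, 7}) = 2
G(15) = mex({0, 1, 2, 3, 4, 5, 6}) = 7
G(16) = mex({0, 2, 3, 5, 6, 7}) = 1
G(17) = mex({0, 1, 2, 3, 5, 6, 7}) = 4
G(18) = mex({0, 1, 2, 4, 5, 6}) = 3
G(19) = mex({0, 1, 3, 4, 5, 7}) = 2
G(20) = mex({0, 2, 3, 4, 5, 6, 7}) = 1
G(21) = mex({0, 1, 2, 3, 5, 6, 7}) = 4
G(22) = mex({0, 1, 2, 3, 4, 5, 7}) = 6
G(23) = mex({0, 1, 2, 3, 4, 5, 6}) = 7
G(24) = mex({0, 1, 2, 3, 5, 6, 7}) = 4
G(25) = mex({0, 2, 3, 4, 6, 7}) = 1
G(26) = mex({0, 1, 3, 4, 5, 6, 7}) = 2
G(27) = mex({0, 1, 2, 3, 4, 5, 6, 7}) = 8
G(28) = mex({0, 1, 2, 3, 4, 6, 7, 8}) = 5
G(29) = mex({0, 1, 2, 3, 5, 6, 7, 8, 9}) = 4
G(30) = mex({0, 1, 2, 3, 4, 5, 6, 9, 10}) = 7
G(31) = mex({0, 1, 3, 4, 5, 7, 10, 11}) = 2
G(32) = mex({0, 2, 3, 4, 5, 6, 7, 9, 11}) = 1
G(33) = mex({0, 1, 2, 3, 4, 5, 6, 7, 9, 12}) = 8
G(34) = mex({0, 1, 2, 3, 4, 5, 7, 8, 11, 12}) = 6
G(35) = mex({0, 1, 2, 3, 4, 5, 6, 8, 9, 10, 11}) = 7
G(36) = mex({0, 1, 2, 3, 5, 6, 7, 9, 10}) = 4
G(37) = mex({0, 2, 3, 4, 6, 7, 9, 10, 11, 12}) = 1
G(38) = mex({0, 1, 3, 4, 5, 6, 7, 9, 10, 11, 12}) = 2
G(39) = mex({0, 1, 2, 4, 5, 6, 7, 9, 10, 12, 14}) = 3
G(40) = mex({0, 2, 3, 4, 6, 7, 11, 12, 14}) = 1
G(41) = mex({0, 1, 2, 3, 5, 6, 7, 9, 10, 11, 12}) = 4
G(42) = mex({0, 1, 2, 3, 4, 5, 6, 9, 10}) = 7
G(43) = mex({0, 1, 3, 4, 5, 7, 9, 10, 12, 15}) = 2
G(44) = mex({0, 2, 3, 4, 5, 6, 7, 9, 10, 12, 15}) = 1
G(45) = mex({0, 1, 2, 3, 4, 5, 6, 7, 9, 10, 12, 14}) = 8
G(46) = mex({0, 1, 3, 4, 5, 7, 8, 11, 12, 14}) = 2
G(47) = mex({0, 1, 2, 3, 4, 5, 6, 8, 9, 10, 11, 12}) = 7
G(48) = mex({0, 1, 2, 3, 5, 6, 7, 9, 10}) = 4
G(49) = mex({0, 2, 3, 4, 6, 7, 9, 10, 11, 12, 15}) = 1
G(50) = mex({0, 1, 4, 5, 6, 7, 9, 11, 12, 14, 15}) = 2
G(51) = mex({0, 1, 2, 3, 4, 5, 6, 7, 9, 12, 14, 15}) = 8
G(52) = mex({0, 2, 3, 4, 5, 6, 7, 8, 11, 12, 15}) = 1
G(53) = mex({0, 1, 2, 3, 5, 6, 7, 8, 9, 10, 11, 12}) = 4
G(54) = mex({0, 1, 2, 3, 4, 5, 6, 9, 10}) = 7
G(55) = mex({0, 1, 3, 4, 5, 7, 9, 10, 11, 12}) = 2
Therefore G(55) = 2.

2


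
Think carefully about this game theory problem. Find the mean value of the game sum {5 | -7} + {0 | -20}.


G1 = {5 | -7}, G2 = {0 | -20}
Each is a switch {a | b} with numbers a > b; its mean value is (a + b)/2, and mean value is additive over game sums: m(G1 + G2) = m(G1) + m(G2).
Mean of G1 = (5 + (-7))/2 = -2/2 = -1
Mean of G2 = (0 + (-20))/2 = -20/2 = -10
Mean of G1 + G2 = -1 + -10 = -11

-11


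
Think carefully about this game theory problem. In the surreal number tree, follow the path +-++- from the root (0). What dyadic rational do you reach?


Sign expansion: +-++-
Rule: track bounds (lo, hi), initially (-inf, +inf). On '+', the current value becomes lo and we move to the simplest number in (value, hi): value + 1 if hi = +inf, otherwise the midpoint (value + hi)/2. On '-', the current value becomes hi and we move to value - 1 if lo = -inf, otherwise the midpoint (lo + value)/2.
Start at 0.
Step 1: sign = +, move right. Bounds: (0, +inf). Value = 1
Step 2: sign = -, move left. Bounds: (0, 1). Value = 1/2
Step 3: sign = +, move right. Bounds: (1/2, 1). Value = 3/4
Step 4: sign = +, move right. Bounds: (3/4, 1). Value = 7/8
Step 5: sign = -, move left. Bounds: (3/4, 7/8). Value = 13/16
The surreal number with sign expansion +-++- is 13/16.

13/16


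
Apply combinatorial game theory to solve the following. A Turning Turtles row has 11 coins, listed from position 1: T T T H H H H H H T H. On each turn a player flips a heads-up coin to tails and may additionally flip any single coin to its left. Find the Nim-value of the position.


Coins: T T T H H H H H H T H
Key fact: a single head at position k behaves exactly like a Nim heap of size k (turning it to T and optionally flipping a coin at j < k corresponds to moving the heap from k to j, or to 0), and heads combine as a disjunctive sum (two heads at the same place would cancel, matching j XOR j = 0). So the Nim-value is the XOR of the 1-indexed positions of the heads.
Face-up positions (1-indexed): [4, 5, 6, 7, 8, 9, 11]
XOR 0 with 4: 0 XOR 4 = 4
XOR 4 with 5: 4 XOR 5 = 1
XOR 1 with 6: 1 XOR 6 = 7
XOR 7 with 7: 7 XOR 7 = 0
XOR 0 with 8: 0 XOR 8 = 8
XOR 8 with 9: 8 XOR 9 = 1
XOR 1 with 11: 1 XOR 11 = 10
Nim-value = 10

10


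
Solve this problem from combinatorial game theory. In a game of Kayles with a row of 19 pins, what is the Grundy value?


Kayles: a move removes 1 or 2 adjacent pins from a contiguous row.
Removing pins from a row of k leaves two independent rows (a, b) with a + b = k - 1 (one pin) or a + b = k - 2 (two pins); an end removal gives a = 0.
By Sprague-Grundy, G(k) = mex{ G(a) XOR G(b) } over all these splits. G(0) = 0.
G(1): splits (0,0):0^0=0 -> mex({0}) = 1
G(2): splits (0,1):0^1=1 (0,0):0^0=0 -> mex({0, 1}) = 2
G(3): splits (0,2):0^2=2 (1,1):1^1=0 (0,1):0^1=1 -> mex({0, 1, 2}) = 3
G(4): splits (0,3):0^3=3 (1,2):1^2=3 (0,2):0^2=2 (1,1):1^1=0 -> mex({0, 2, 3}) = 1
G(5): splits (0,4):0^1=1 (1,3):1^3=2 (2,2):2^2=0 (0,3):0^3=3 (1,2):1^2=3 -> mex({0, 1, 2, 3}) = 4
G(6) = mex({0, 1, 2, 4}) = 3
G(7) = mex({0, 1, 3, 4, 5}) = 2
G(8) = mex({0, 2, 3, 5, 6}) = 1
G(9) = mex({0, 1, 2, 3, 6, 7}) = 4
G(10) = mex({0, 1, 3, 4, 5, 7}) = 2
G(11) = mex({0, 1, 2, 3, 4, 5}) = 6
G(12) = mex({0, 1, 2, 3, 5, 6, 7}) = 4
G(13) = mex({0, 2, 3, 4, 6, 7}) = 1
G(14) = mex({0, 1, 4, 5, 6, 7}) = 2
G(15) = mex({0, 1, 2, 3, 4, 5, 6}) = 7
G(16) = mex({0, 2, 3, 5, 6, 7}) = 1
G(17) = mex({0, 1, 2, 3, 5, 6, 7}) = 4
G(18) = mex({0, 1, 2, 4, 5, 6}) = 3
G(19) = mex({0, 1, 3, 4, 5, 7}) = 2
Therefore G(19) = 2.

2


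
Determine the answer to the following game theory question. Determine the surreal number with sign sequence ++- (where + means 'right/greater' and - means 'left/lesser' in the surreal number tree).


Sign expansion: ++-
Rule: track bounds (lo, hi), initially (-inf, +inf). On '+', the current value becomes lo and we move to the simplest number in (value, hi): value + 1 if hi = +inf, otherwise the midpoint (value + hi)/2. On '-', the current value becomes hi and we move to value - 1 if lo = -inf, otherwise the midpoint (lo + value)/2.
Start at 0.
Step 1: sign = +, move right. Bounds: (0, +inf). Value = 1
Step 2: sign = +, move right. Bounds: (1, +inf). Value = 2
Step 3: sign = -, move left. Bounds: (1, 2). Value = 3/2
The surreal number with sign expansion ++- is 3/2.

3/2


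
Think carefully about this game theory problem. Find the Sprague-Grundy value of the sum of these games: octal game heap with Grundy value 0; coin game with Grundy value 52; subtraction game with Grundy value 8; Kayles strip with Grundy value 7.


By the Sprague-Grundy theorem, the Grundy value of a sum of games is the XOR of individual Grundy values.
octal game heap: Grundy value = 0. Running XOR: 0 XOR 0 = 0
coin game: Grundy value = 52. Running XOR: 0 XOR 52 = 52
subtraction game: Grundy value = 8. Running XOR: 52 XOR 8 = 60
Kayles strip: Grundy value = 7. Running XOR: 60 XOR 7 = 59
The combined Grundy value is 59.

59


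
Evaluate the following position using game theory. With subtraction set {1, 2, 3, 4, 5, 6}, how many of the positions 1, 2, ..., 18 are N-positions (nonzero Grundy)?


Subtraction set S = {1, 2, 3, 4, 5, 6}, so G(n) = n mod 7.
G(n) = 0 when n is a multiple of 7.
Multiples of 7 in [1, 18]: 2
N-positions (nonzero Grundy) = 18 - 2 = 16

16


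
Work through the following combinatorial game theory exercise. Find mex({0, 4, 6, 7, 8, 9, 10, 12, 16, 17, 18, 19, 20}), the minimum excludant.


Set = {0, 4, 6, 7, 8, 9, 10, 12, 16, 17, 18, 19, 20}
0 is in the set.
1 is NOT in the set. This is the mex.
mex = 1

1


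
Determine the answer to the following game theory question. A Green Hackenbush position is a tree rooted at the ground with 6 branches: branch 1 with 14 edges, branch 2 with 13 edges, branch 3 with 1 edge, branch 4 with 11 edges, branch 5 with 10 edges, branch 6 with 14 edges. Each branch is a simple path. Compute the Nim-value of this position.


The tree has 6 branches from the ground vertex.
In Green Hackenbush, the Nim-value of a simple path of length k is k.
Branch 1: length 14, Nim-value = 14
Branch 2: length 13, Nim-value = 13
Branch 3: length 1, Nim-value = 1
Branch 4: length 11, Nim-value = 11
Branch 5: length 10, Nim-value = 10
Branch 6: length 14, Nim-value = 14
Total Nim-value = XOR of all branch values:
0 XOR 14 = 14
14 XOR 13 = 3
3 XOR 1 = 2
2 XOR 11 = 9
9 XOR 10 = 3
3 XOR 14 = 13
Nim-value of the tree = 13

13


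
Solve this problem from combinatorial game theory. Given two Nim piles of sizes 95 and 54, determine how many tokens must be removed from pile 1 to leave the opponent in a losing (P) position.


Piles: 95 and 54
Current XOR: 95 XOR 54 = 105 (non-zero, so this is an N-position).
To make the XOR zero, we need to find a move that balances the piles.
For pile 1 (size 95): target = 95 XOR 105 = 54
We reduce pile 1 from 95 to 54.
Tokens removed: 95 - 54 = 41
Verification: 54 XOR 54 = 0

41


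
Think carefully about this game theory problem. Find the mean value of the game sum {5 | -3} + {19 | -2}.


G1 = {5 | -3}, G2 = {19 | -2}
Each is a switch {a | b} with numbers a > b; its mean value is (a + b)/2, and mean value is additive over game sums: m(G1 + G2) = m(G1) + m(G2).
Mean of G1 = (5 + (-3))/2 = 2/2 = 1
Mean of G2 = (19 + (-2))/2 = 17/2 = 17/2
Mean of G1 + G2 = 1 + 17/2 = 19/2

19/2


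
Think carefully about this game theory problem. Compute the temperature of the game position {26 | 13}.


The game is {26 | 13}, a switch {a | b} with numbers a > b.
Cooling {a | b} by t gives {a - t | b + t}, which stops being hot when a - t = b + t, i.e. at t = (a - b)/2. So the temperature of a switch is (a - b)/2.
Temperature = (Left option - Right option) / 2
= (26 - (13)) / 2
= 13 / 2
= 13/2

13/2


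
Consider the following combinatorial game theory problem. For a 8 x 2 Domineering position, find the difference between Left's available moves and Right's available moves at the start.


Board is 8 x 2 (rows x cols).
Left (vertical) placements: (rows-1) * cols = 7 * 2 = 14
Right (horizontal) placements: rows * (cols-1) = 8 * 1 = 8
Advantage = Left - Right = 14 - 8 = 6

6


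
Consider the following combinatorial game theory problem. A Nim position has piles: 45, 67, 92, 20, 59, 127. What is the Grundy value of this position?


We need the XOR (exclusive or) of all pile sizes.
After XOR-ing pile 1 (size 45): 0 XOR 45 = 45
After XOR-ing pile 2 (size 67): 45 XOR 67 = 110
After XOR-ing pile 3 (size 92): 110 XOR 92 = 50
After XOR-ing pile 4 (size 20): 50 XOR 20 = 38
After XOR-ing pile 5 (size 59): 38 XOR 59 = 29
After XOR-ing pile 6 (size 127): 29 XOR 127 = 98
The Nim-value of this position is 98.

98


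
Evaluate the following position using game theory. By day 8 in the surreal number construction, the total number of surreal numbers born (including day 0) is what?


Day 0: {|} = 0 is born. Count = 1.
Day n: the number of surreal numbers born by day n is 2^(n+1) - 1.
By day 0: 2^1 - 1 = 1
By day 1: 2^2 - 1 = 3
By day 2: 2^3 - 1 = 7
By day 3: 2^4 - 1 = 15
By day 4: 2^5 - 1 = 31
By day 5: 2^6 - 1 = 63
By day 6: 2^7 - 1 = 127
By day 7: 2^8 - 1 = 255
By day 8: 2^9 - 1 = 511
By day 8: 511 surreal numbers.

511


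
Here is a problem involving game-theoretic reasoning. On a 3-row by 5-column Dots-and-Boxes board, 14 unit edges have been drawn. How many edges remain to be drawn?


Grid: 3 x 5 boxes, i.e. 4 rows and 6 columns of dots.
Horizontal edges: (rows + 1) * cols = 4 * 5 = 20
Vertical edges: rows * (cols + 1) = 3 * 6 = 18
Total edges: 20 + 18 = 38
Edges drawn: 14
Remaining: 38 - 14 = 24

24


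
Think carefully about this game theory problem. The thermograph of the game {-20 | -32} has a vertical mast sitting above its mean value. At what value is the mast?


Game = {-20 | -32}, a switch {a | b} with numbers a > b.
Its thermograph has left wall a - t and right wall b + t, which meet at t = (a - b)/2, where both equal (a + b)/2. So the mast (mean value) is at (a + b)/2.
Mean = (-20 + (-32))/2 = -52/2 = -26

-26


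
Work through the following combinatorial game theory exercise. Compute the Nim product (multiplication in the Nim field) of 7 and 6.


Nim multiplication is bilinear over XOR: (u XOR v) * w = (u*w) XOR (v*w).
So we split each operand into its bit components and XOR the pairwise Nim products.
7 = 1 + 2 + 4 (as XOR of powers of 2).
6 = 2 + 4 (as XOR of powers of 2).
Using the standard Nim-product table on single bits:
  2*2 = 3,   2*4 = 8,   2*8 = 12,
  4*4 = 6,   4*8 = 11,  8*8 = 13,
and  1*x = x (identity), k*l = l*k (commutative).
Pairwise Nim products:
  1 * 2 = 2
  1 * 4 = 4
  2 * 2 = 3
  2 * 4 = 8
  4 * 2 = 8
  4 * 4 = 6
XOR them: 2 XOR 4 XOR 3 XOR 8 XOR 8 XOR 6 = 3.
Result: 7 * 6 = 3 (in Nim).

3


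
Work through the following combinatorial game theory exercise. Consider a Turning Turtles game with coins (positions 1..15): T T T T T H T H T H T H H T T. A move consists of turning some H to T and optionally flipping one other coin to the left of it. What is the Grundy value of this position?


Coins: T T T T T H T H T H T H H T T
Key fact: a single head at position k behaves exactly like a Nim heap of size k (turning it to T and optionally flipping a coin at j < k corresponds to moving the heap from k to j, or to 0), and heads combine as a disjunctive sum (two heads at the same place would cancel, matching j XOR j = 0). So the Nim-value is the XOR of the 1-indexed positions of the heads.
Face-up positions (1-indexed): [6, 8, 10, 12, 13]
XOR 0 with 6: 0 XOR 6 = 6
XOR 6 with 8: 6 XOR 8 = 14
XOR 14 with 10: 14 XOR 10 = 4
XOR 4 with 12: 4 XOR 12 = 8
XOR 8 with 13: 8 XOR 13 = 5
Nim-value = 5

5


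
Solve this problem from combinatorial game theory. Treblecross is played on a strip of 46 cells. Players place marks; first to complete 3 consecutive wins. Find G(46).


Treblecross: place X on empty cells; 3-in-a-row wins.
Playing within two cells of an existing X lets the opponent win at once, so sensible play treats the cells i-2..i+2 around each X as dead. The player left with no safe cell loses, so this is a normal-play take-away game on strips of safe cells.
Placing X at cell i (0-indexed) of a strip of k safe cells leaves independent strips of sizes max(0, i-2) and max(0, k-i-3). Hence G(k) = mex{ G(max(0,i-2)) XOR G(max(0,k-i-3)) : 0 <= i < k }, with G(0) = 0.
G(1): splits (0,0):0^0=0 -> mex({0}) = 1
G(2): splits (0,0):0^0=0 -> mex({0}) = 1
G(3): splits (0,0):0^0=0 -> mex({0}) = 1
G(4): splits (0,1):0^1=1 (0,0):0^0=0 -> mex({0, 1}) = 2
G(5): splits (0,2):0^1=1 (0,1):0^1=1 (0,0):0^0=0 -> mex({0, 1}) = 2
G(6) = mex({1}) = 0
G(7) = mex({0, 1, 2}) = 3
G(8) = mex({0, 1, 2}) = 3
G(9) = mex({0, 2}) = 1
G(10) = mex({0, 2, 3}) = 1
G(11) = mex({0, 3}) = 1
G(12) = mex({1, 3}) = 0
G(13) = mex({0, 1, 2, 3}) = 4
G(14) = mex({0, 1, 2}) = 3
G(15) = mex({0, 1, 2}) = 3
G(16) = mex({0, 1, 2, 4}) = 3
G(17) = mex({0, 1, 3, 4}) = 2
G(18) = mex({0, 1, 3, 4}) = 2
G(19) = mex({0, 1, 3, 5}) = 2
G(20) = mex({0, 1, 2, 3, 5}) = 4
G(21) = mex({0, 1, 2, 3, 5}) = 4
G(22) = mex({1, 2, 6}) = 0
G(23) = mex({0, 1, 2, 3, 4, 6}) = 5
G(24) = mex({0, 1, 2, 3, 4}) = 5
G(25) = mex({0, 1, 3, 4, 7}) = 2
G(26) = mex({0, 1, 3, 4, 5, 7}) = 2
G(27) = mex({0, 1, 3, 5}) = 2
G(28) = mex({0, 1, 2, 5}) = 3
G(29) = mex({0, 1, 2, 4, 5, 6}) = 3
G(30) = mex({1, 2, 4, 6}) = 0
G(31) = mex({0, 1, 2, 3, 4, 6}) = 5
G(32) = mex({1, 2, 3, 4, 7}) = 0
G(33) = mex({0, 3, 7}) = 1
G(34) = mex({0, 2, 3, 5, 7}) = 1
G(35) = mex({0, 2, 3, 5, 6}) = 1
G(36) = mex({0, 1, 2, 5, 6}) = 3
G(37) = mex({0, 1, 2, 4, 5, 6}) = 3
G(38) = mex({0, 1, 2, 4}) = 3
G(39) = mex({0, 1, 2, 3, 4, 7}) = 5
G(40) = mex({0, 1, 2, 3, 4, 5, 7}) = 6
G(41) = mex({0, 1, 2, 3, 5, 7}) = 4
G(42) = mex({0, 1, 2, 3, 5, 6, 7}) = 4
G(43) = mex({0, 2, 3, 5, 6}) = 1
G(44) = mex({1, 2, 3, 4, 5, 6}) = 0
G(45) = mex({0, 1, 2, 3, 4, 6, 7}) = 5
G(46) = mex({0, 1, 2, 3, 4, 7}) = 5
Therefore G(46) = 5.

5


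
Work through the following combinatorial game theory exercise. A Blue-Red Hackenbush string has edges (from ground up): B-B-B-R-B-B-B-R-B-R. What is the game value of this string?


Edges (from ground): B-B-B-R-B-B-B-R-B-R
By Berlekamp's sign-expansion rule, a Blue-Red Hackenbush stalk has the value of the surreal number whose sign sequence is the edge sequence with B -> + and R -> -.
Sign sequence: +++-+++-+-
Trace the sign expansion in the surreal number tree, starting from 0:
Edge 1: B (sign +) -> bounds (0, +inf), value = 1
Edge 2: B (sign +) -> bounds (1, +inf), value = 2
Edge 3: B (sign +) -> bounds (2, +inf), value = 3
Edge 4: R (sign -) -> bounds (2, 3), value = 5/2
Edge 5: B (sign +) -> bounds (5/2, 3), value = 11/4
Edge 6: B (sign +) -> bounds (11/4, 3), value = 23/8
Edge 7: B (sign +) -> bounds (23/8, 3), value = 47/16
Edge 8: R (sign -) -> bounds (23/8, 47/16), value = 93/32
Edge 9: B (sign +) -> bounds (93/32, 47/16), value = 187/64
Edge 10: R (sign -) -> bounds (93/32, 187/64), value = 373/128
Game value = 373/128

373/128


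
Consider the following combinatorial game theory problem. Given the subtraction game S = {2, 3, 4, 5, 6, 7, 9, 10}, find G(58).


The subtraction set is S = {2, 3, 4, 5, 6, 7, 9, 10}.
G(k) = mex{ G(k - s) : s in S, s <= k }. We compute iteratively: G(0) = 0.
G(1) = mex({}) = 0
G(2) = mex({0}) = 1
G(3) = mex({0}) = 1
G(4) = mex({0, 1}) = 2
G(5) = mex({0, 1}) = 2
G(6) = mex({0, 1, 2}) = 3
G(7) = mex({0, 1, 2}) = 3
G(8) = mex({0, 1, 2, 3}) = 4
G(9) = mex({0, 1, 2, 3}) = 4
G(10) = mex({0, 1, 2, 3, 4}) = 5
G(11) = mex({0, 1, 2, 3, 4}) = 5
G(12) = mex({1, 2, 3, 4, 5}) = 0
G(13) = mex({1, 2, 3, 4, 5}) = 0
G(14) = mex({0, 2, 3, 4, 5}) = 1
G(15) = mex({0, 2, 3, 4, 5}) = 1
G(16) = mex({0, 1, 3, 4, 5}) = 2
G(17) = mex({0, 1, 3, 4, 5}) = 2
G(18) = mex({0, 1, 2, 4, 5}) = 3
G(19) = mex({0, 1, 2, 4, 5}) = 3
G(20) = mex({0, 1, 2, 3, 5}) = 4
G(21) = mex({0, 1, 2, 3, 5}) = 4
Observe that G(12)..G(21) = 0, 0, 1, 1, 2, 2, 3, 3, 4, 4 repeats G(0)..G(9) = 0, 0, 1, 1, 2, 2, 3, 3, 4, 4.
For k >= max(S) = 10, G(k) is determined by the previous 10 values G(k-10)..G(k-1); a window of 10 consecutive values has recurred shifted by 12, so by induction G(k + 12) = G(k) for all k >= 0: the sequence is periodic from the start with period 12.
One period: G(0..11) = 0, 0, 1, 1, 2, 2, 3, 3, 4, 4, 5, 5.
58 mod 12 = 10, so G(58) = G(10) = 5.

5


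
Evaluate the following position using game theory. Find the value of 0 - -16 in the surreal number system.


x = 0, y = -16
x - y = 0 - -16 = 16

16


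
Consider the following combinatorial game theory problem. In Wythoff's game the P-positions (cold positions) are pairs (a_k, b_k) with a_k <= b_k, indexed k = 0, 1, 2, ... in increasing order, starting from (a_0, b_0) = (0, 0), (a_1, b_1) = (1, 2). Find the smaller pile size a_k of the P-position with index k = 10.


By Wythoff's theorem, a_k = floor(k * phi) and b_k = floor(k * phi^2) = a_k + k, where phi = (1 + sqrt(5))/2 is the golden ratio.
phi = (1 + sqrt(5))/2 = 1.618034
k = 10
k * phi = 10 * 1.618034 = 16.180340
a_10 = floor(k * phi) = 16

16


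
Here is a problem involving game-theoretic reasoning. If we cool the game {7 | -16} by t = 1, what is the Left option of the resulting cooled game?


Original game: {7 | -16} (a switch {a | b} with a > b).
Cooling by t (for t below the temperature (a - b)/2 = 23/2) taxes each move by t: {a | b} cooled by t is {a - t | b + t}.
Cooling amount: t = 1
Cooled Left option: 7 - 1 = 6
Cooled Right option: -16 + 1 = -15
Cooled game: {6 | -15}
Left option = 6

6


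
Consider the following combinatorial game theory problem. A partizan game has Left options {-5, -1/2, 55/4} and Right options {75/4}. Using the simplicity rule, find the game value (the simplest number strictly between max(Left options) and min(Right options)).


Left options: {-5, -1/2, 55/4}, max = 55/4
Right options: {75/4}, min = 75/4
All options are numbers and max(Left) < min(Right), so by the simplicity theorem the value is the simplest (earliest-born) number strictly between 55/4 and 75/4.
Integers 14 through 18 all lie strictly between 55/4 and 75/4.
Among integers, the simplest (lowest birthday = smallest |n|; 0 is born on day 0, +-n on day n) is 14.
No non-integer in the interval can be simpler: if x is a non-integer in the interval, then floor(x) or ceil(x) also lies in the interval (the interval contains an integer), and both are proper prefixes of x's sign expansion, i.e. born earlier. So the game value is 14.
Game value = 14

14


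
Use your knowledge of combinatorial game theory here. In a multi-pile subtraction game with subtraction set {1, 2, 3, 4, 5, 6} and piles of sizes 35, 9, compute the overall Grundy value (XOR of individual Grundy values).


Subtraction set: {1, 2, 3, 4, 5, 6}
For this subtraction set, G(n) = n mod 7 (period = max + 1 = 7).
Pile 1 (size 35): G(35) = 35 mod 7 = 0
Pile 2 (size 9): G(9) = 9 mod 7 = 2
Total Grundy value = XOR of all: 0 XOR 2 = 2

2


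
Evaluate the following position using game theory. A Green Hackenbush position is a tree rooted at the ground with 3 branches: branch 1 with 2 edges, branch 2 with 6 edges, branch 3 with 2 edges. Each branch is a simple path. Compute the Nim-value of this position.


The tree has 3 branches from the ground vertex.
In Green Hackenbush, the Nim-value of a simple path of length k is k.
Branch 1: length 2, Nim-value = 2
Branch 2: length 6, Nim-value = 6
Branch 3: length 2, Nim-value = 2
Total Nim-value = XOR of all branch values:
0 XOR 2 = 2
2 XOR 6 = 4
4 XOR 2 = 6
Nim-value of the tree = 6

6


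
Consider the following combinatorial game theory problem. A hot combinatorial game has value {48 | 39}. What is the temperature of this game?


The game is {48 | 39}, a switch {a | b} with numbers a > b.
Cooling {a | b} by t gives {a - t | b + t}, which stops being hot when a - t = b + t, i.e. at t = (a - b)/2. So the temperature of a switch is (a - b)/2.
Temperature = (Left option - Right option) / 2
= (48 - (39)) / 2
= 9 / 2
= 9/2

9/2


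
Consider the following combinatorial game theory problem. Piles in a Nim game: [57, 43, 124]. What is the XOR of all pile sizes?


We need the XOR (exclusive or) of all pile sizes.
After XOR-ing pile 1 (size 57): 0 XOR 57 = 57
After XOR-ing pile 2 (size 43): 57 XOR 43 = 18
After XOR-ing pile 3 (size 124): 18 XOR 124 = 110
The Nim-value of this position is 110.

110


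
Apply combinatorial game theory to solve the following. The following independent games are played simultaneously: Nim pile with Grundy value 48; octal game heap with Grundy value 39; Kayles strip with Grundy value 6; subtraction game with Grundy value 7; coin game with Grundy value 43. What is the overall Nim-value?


By the Sprague-Grundy theorem, the Grundy value of a sum of games is the XOR of individual Grundy values.
Nim pile: Grundy value = 48. Running XOR: 0 XOR 48 = 48
octal game heap: Grundy value = 39. Running XOR: 48 XOR 39 = 23
Kayles strip: Grundy value = 6. Running XOR: 23 XOR 6 = 17
subtraction game: Grundy value = 7. Running XOR: 17 XOR 7 = 22
coin game: Grundy value = 43. Running XOR: 22 XOR 43 = 61
The combined Grundy value is 61.

61


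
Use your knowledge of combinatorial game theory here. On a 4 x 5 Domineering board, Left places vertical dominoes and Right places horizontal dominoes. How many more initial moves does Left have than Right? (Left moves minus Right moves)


Board is 4 x 5 (rows x cols).
Left (vertical) placements: (rows-1) * cols = 3 * 5 = 15
Right (horizontal) placements: rows * (cols-1) = 4 * 4 = 16
Advantage = Left - Right = 15 - 16 = -1

-1


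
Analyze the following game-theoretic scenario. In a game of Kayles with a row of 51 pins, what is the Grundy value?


Kayles: a move removes 1 or 2 adjacent pins from a contiguous row.
Removing pins from a row of k leaves two independent rows (a, b) with a + b = k - 1 (one pin) or a + b = k - 2 (two pins); an end removal gives a = 0.
By Sprague-Grundy, G(k) = mex{ G(a) XOR G(b) } over all these splits. G(0) = 0.
G(1): splits (0,0):0^0=0 -> mex({0}) = 1
G(2): splits (0,1):0^1=1 (0,0):0^0=0 -> mex({0, 1}) = 2
G(3): splits (0,2):0^2=2 (1,1):1^1=0 (0,1):0^1=1 -> mex({0, 1, 2}) = 3
G(4): splits (0,3):0^3=3 (1,2):1^2=3 (0,2):0^2=2 (1,1):1^1=0 -> mex({0, 2, 3}) = 1
G(5): splits (0,4):0^1=1 (1,3):1^3=2 (2,2):2^2=0 (0,3):0^3=3 (1,2):1^2=3 -> mex({0, 1, 2, 3}) = 4
G(6) = mex({0, 1, 2, 4}) = 3
G(7) = mex({0, 1, 3, 4, 5}) = 2
G(8) = mex({0, 2, 3, 5, 6}) = 1
G(9) = mex({0, 1, 2, 3, 6, 7}) = 4
G(10) = mex({0, 1, 3, 4, 5, 7}) = 2
G(11) = mex({0, 1, 2, 3, 4, 5}) = 6
G(12) = mex({0, 1, 2, 3, 5, 6, 7}) = 4
G(13) = mex({0, 2, 3, 4, 6, 7}) = 1
G(14) = mex({0, 1, 4, 5, 6, 7}) = 2
G(15) = mex({0, 1, 2, 3, 4, 5, 6}) = 7
G(16) = mex({0, 2, 3, 5, 6, 7}) = 1
G(17) = mex({0, 1, 2, 3, 5, 6, 7}) = 4
G(18) = mex({0, 1, 2, 4, 5, 6}) = 3
G(19) = mex({0, 1, 3, 4, 5, 7}) = 2
G(20) = mex({0, 2, 3, 4, 5, 6, 7}) = 1
G(21) = mex({0, 1, 2, 3, 5, 6, 7}) = 4
G(22) = mex({0, 1, 2, 3, 4, 5, 7}) = 6
G(23) = mex({0, 1, 2, 3, 4, 5, 6}) = 7
G(24) = mex({0, 1, 2, 3, 5, 6, 7}) = 4
G(25) = mex({0, 2, 3, 4, 6, 7}) = 1
G(26) = mex({0, 1, 3, 4, 5, 6, 7}) = 2
G(27) = mex({0, 1, 2, 3, 4, 5, 6, 7}) = 8
G(28) = mex({0, 1, 2, 3, 4, 6, 7, 8}) = 5
G(29) = mex({0, 1, 2, 3, 5, 6, 7, 8, 9}) = 4
G(30) = mex({0, 1, 2, 3, 4, 5, 6, 9, 10}) = 7
G(31) = mex({0, 1, 3, 4, 5, 7, 10, 11}) = 2
G(32) = mex({0, 2, 3, 4, 5, 6, 7, 9, 11}) = 1
G(33) = mex({0, 1, 2, 3, 4, 5, 6, 7, 9, 12}) = 8
G(34) = mex({0, 1, 2, 3, 4, 5, 7, 8, 11, 12}) = 6
G(35) = mex({0, 1, 2, 3, 4, 5, 6, 8, 9, 10, 11}) = 7
G(36) = mex({0, 1, 2, 3, 5, 6, 7, 9, 10}) = 4
G(37) = mex({0, 2, 3, 4, 6, 7, 9, 10, 11, 12}) = 1
G(38) = mex({0, 1, 3, 4, 5, 6, 7, 9, 10, 11, 12}) = 2
G(39) = mex({0, 1, 2, 4, 5, 6, 7, 9, 10, 12, 14}) = 3
G(40) = mex({0, 2, 3, 4, 6, 7, 11, 12, 14}) = 1
G(41) = mex({0, 1, 2, 3, 5, 6, 7, 9, 10, 11, 12}) = 4
G(42) = mex({0, 1, 2, 3, 4, 5, 6, 9, 10}) = 7
G(43) = mex({0, 1, 3, 4, 5, 7, 9, 10, 12, 15}) = 2
G(44) = mex({0, 2, 3, 4, 5, 6, 7, 9, 10, 12, 15}) = 1
G(45) = mex({0, 1, 2, 3, 4, 5, 6, 7, 9, 10, 12, 14}) = 8
G(46) = mex({0, 1, 3, 4, 5, 7, 8, 11, 12, 14}) = 2
G(47) = mex({0, 1, 2, 3, 4, 5, 6, 8, 9, 10, 11, 12}) = 7
G(48) = mex({0, 1, 2, 3, 5, 6, 7, 9, 10}) = 4
G(49) = mex({0, 2, 3, 4, 6, 7, 9, 10, 11, 12, 15}) = 1
G(50) = mex({0, 1, 4, 5, 6, 7, 9, 11, 12, 14, 15}) = 2
G(51) = mex({0, 1, 2, 3, 4, 5, 6, 7, 9, 12, 14, 15}) = 8
Therefore G(51) = 8.

8


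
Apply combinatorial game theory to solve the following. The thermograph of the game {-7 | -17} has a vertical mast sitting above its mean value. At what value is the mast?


Game = {-7 | -17}, a switch {a | b} with numbers a > b.
Its thermograph has left wall a - t and right wall b + t, which meet at t = (a - b)/2, where both equal (a + b)/2. So the mast (mean value) is at (a + b)/2.
Mean = (-7 + (-17))/2 = -24/2 = -12

-12


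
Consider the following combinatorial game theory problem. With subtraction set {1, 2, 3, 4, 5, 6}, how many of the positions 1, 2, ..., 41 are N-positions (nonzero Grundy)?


Subtraction set S = {1, 2, 3, 4, 5, 6}, so G(n) = n mod 7.
G(n) = 0 when n is a multiple of 7.
Multiples of 7 in [1, 41]: 5
N-positions (nonzero Grundy) = 41 - 5 = 36

36


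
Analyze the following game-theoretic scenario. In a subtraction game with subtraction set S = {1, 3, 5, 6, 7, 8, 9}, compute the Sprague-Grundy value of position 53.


The subtraction set is S = {1, 3, 5, 6, 7, 8, 9}.
G(k) = mex{ G(k - s) : s in S, s <= k }. We compute iteratively: G(0) = 0.
G(1) = mex({0}) = 1
G(2) = mex({1}) = 0
G(3) = mex({0}) = 1
G(4) = mex({1}) = 0
G(5) = mex({0}) = 1
G(6) = mex({0, 1}) = 2
G(7) = mex({0, 1, 2}) = 3
G(8) = mex({0, 1, 3}) = 2
G(9) = mex({0, 1, 2}) = 3
G(10) = mex({0, 1, 3}) = 2
G(11) = mex({0, 1, 2}) = 3
G(12) = mex({0, 1, 2, 3}) = 4
G(13) = mex({0, 1, 2, 3, 4}) = 5
G(14) = mex({1, 2, 3, 5}) = 0
G(15) = mex({0, 2, 3, 4}) = 1
G(16) = mex({1, 2, 3, 5}) = 0
G(17) = mex({0, 2, 3, 4}) = 1
G(18) = mex({1, 2, 3, 4, 5}) = 0
G(19) = mex({0, 2, 3, 4, 5}) = 1
G(20) = mex({0, 1, 3, 4, 5}) = 2
G(21) = mex({0, 1, 2, 4, 5}) = 3
G(22) = mex({0, 1, 3, 5}) = 2
Observe that G(14)..G(22) = 0, 1, 0, 1, 0, 1, 2, 3, 2 repeats G(0)..G(8) = 0, 1, 0, 1, 0, 1, 2, 3, 2.
For k >= max(S) = 9, G(k) is determined by the previous 9 values G(k-9)..G(k-1); a window of 9 consecutive values has recurred shifted by 14, so by induction G(k + 14) = G(k) for all k >= 0: the sequence is periodic from the start with period 14.
One period: G(0..13) = 0, 1, 0, 1, 0, 1, 2, 3, 2, 3, 2, 3, 4, 5.
53 mod 14 = 11, so G(53) = G(11) = 3.

3


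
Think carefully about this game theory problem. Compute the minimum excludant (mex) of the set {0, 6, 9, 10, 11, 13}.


Set = {0, 6, 9, 10, 11, 13}
0 is in the set.
1 is NOT in the set. This is the mex.
mex = 1

1


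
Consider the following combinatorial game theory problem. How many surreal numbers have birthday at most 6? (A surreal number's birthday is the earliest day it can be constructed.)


Day 0: {|} = 0 is born. Count = 1.
Day n: the number of surreal numbers born by day n is 2^(n+1) - 1.
By day 0: 2^1 - 1 = 1
By day 1: 2^2 - 1 = 3
By day 2: 2^3 - 1 = 7
By day 3: 2^4 - 1 = 15
By day 4: 2^5 - 1 = 31
By day 5: 2^6 - 1 = 63
By day 6: 2^7 - 1 = 127
By day 6: 127 surreal numbers.

127


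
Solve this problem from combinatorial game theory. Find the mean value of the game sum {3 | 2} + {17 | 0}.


G1 = {3 | 2}, G2 = {17 | 0}
Each is a switch {a | b} with numbers a > b; its mean value is (a + b)/2, and mean value is additive over game sums: m(G1 + G2) = m(G1) + m(G2).
Mean of G1 = (3 + (2))/2 = 5/2 = 5/2
Mean of G2 = (17 + (0))/2 = 17/2 = 17/2
Mean of G1 + G2 = 5/2 + 17/2 = 11

11


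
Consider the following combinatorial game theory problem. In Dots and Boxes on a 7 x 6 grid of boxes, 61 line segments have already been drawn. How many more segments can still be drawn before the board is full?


Grid: 7 x 6 boxes, i.e. 8 rows and 7 columns of dots.
Horizontal edges: (rows + 1) * cols = 8 * 6 = 48
Vertical edges: rows * (cols + 1) = 7 * 7 = 49
Total edges: 48 + 49 = 97
Edges drawn: 61
Remaining: 97 - 61 = 36

36


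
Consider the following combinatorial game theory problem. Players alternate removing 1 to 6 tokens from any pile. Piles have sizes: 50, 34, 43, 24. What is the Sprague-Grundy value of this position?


Subtraction set: {1, 2, 3, 4, 5, 6}
For this subtraction set, G(n) = n mod 7 (period = max + 1 = 7).
Pile 1 (size 50): G(50) = 50 mod 7 = 1
Pile 2 (size 34): G(34) = 34 mod 7 = 6
Pile 3 (size 43): G(43) = 43 mod 7 = 1
Pile 4 (size 24): G(24) = 24 mod 7 = 3
Total Grundy value = XOR of all: 1 XOR 6 XOR 1 XOR 3 = 5

5


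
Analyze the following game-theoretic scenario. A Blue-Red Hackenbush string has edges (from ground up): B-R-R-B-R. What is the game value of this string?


Edges (from ground): B-R-R-B-R
By Berlekamp's sign-expansion rule, a Blue-Red Hackenbush stalk has the value of the surreal number whose sign sequence is the edge sequence with B -> + and R -> -.
Sign sequence: +--+-
Trace the sign expansion in the surreal number tree, starting from 0:
Edge 1: B (sign +) -> bounds (0, +inf), value = 1
Edge 2: R (sign -) -> bounds (0, 1), value = 1/2
Edge 3: R (sign -) -> bounds (0, 1/2), value = 1/4
Edge 4: B (sign +) -> bounds (1/4, 1/2), value = 3/8
Edge 5: R (sign -) -> bounds (1/4, 3/8), value = 5/16
Game value = 5/16

5/16


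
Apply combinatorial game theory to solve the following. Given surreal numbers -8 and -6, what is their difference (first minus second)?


x = -8, y = -6
x - y = -8 - -6 = -2

-2


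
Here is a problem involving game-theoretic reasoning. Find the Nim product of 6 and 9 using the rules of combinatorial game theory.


Nim multiplication is bilinear over XOR: (u XOR v) * w = (u*w) XOR (v*w).
So we split each operand into its bit components and XOR the pairwise Nim products.
6 = 2 + 4 (as XOR of powers of 2).
9 = 1 + 8 (as XOR of powers of 2).
Using the standard Nim-product table on single bits:
  2*2 = 3,   2*4 = 8,   2*8 = 12,
  4*4 = 6,   4*8 = 11,  8*8 = 13,
and  1*x = x (identity), k*l = l*k (commutative).
Pairwise Nim products:
  2 * 1 = 2
  2 * 8 = 12
  4 * 1 = 4
  4 * 8 = 11
XOR them: 2 XOR 12 XOR 4 XOR 11 = 1.
Result: 6 * 9 = 1 (in Nim).

1


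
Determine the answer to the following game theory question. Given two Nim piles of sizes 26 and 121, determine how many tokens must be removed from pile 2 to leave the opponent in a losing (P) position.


Piles: 26 and 121
Current XOR: 26 XOR 121 = 99 (non-zero, so this is an N-position).
To make the XOR zero, we need to find a move that balances the piles.
For pile 2 (size 121): target = 121 XOR 99 = 26
We reduce pile 2 from 121 to 26.
Tokens removed: 121 - 26 = 95
Verification: 26 XOR 26 = 0

95


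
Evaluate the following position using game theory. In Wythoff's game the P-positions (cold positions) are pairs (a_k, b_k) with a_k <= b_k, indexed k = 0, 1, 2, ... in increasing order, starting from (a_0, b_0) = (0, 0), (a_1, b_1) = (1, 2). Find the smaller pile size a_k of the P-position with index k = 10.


By Wythoff's theorem, a_k = floor(k * phi) and b_k = floor(k * phi^2) = a_k + k, where phi = (1 + sqrt(5))/2 is the golden ratio.
phi = (1 + sqrt(5))/2 = 1.618034
k = 10
k * phi = 10 * 1.618034 = 16.180340
a_10 = floor(k * phi) = 16

16


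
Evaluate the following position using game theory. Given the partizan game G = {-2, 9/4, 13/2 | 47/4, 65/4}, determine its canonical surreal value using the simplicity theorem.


Left options: {-2, 9/4, 13/2}, max = 13/2
Right options: {47/4, 65/4}, min = 47/4
All options are numbers and max(Left) < min(Right), so by the simplicity theorem the value is the simplest (earliest-born) number strictly between 13/2 and 47/4.
Integers 7 through 11 all lie strictly between 13/2 and 47/4.
Among integers, the simplest (lowest birthday = smallest |n|; 0 is born on day 0, +-n on day n) is 7.
No non-integer in the interval can be simpler: if x is a non-integer in the interval, then floor(x) or ceil(x) also lies in the interval (the interval contains an integer), and both are proper prefixes of x's sign expansion, i.e. born earlier. So the game value is 7.
Game value = 7

7


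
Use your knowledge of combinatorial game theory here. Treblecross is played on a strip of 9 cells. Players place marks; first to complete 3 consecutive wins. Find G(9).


Treblecross: place X on empty cells; 3-in-a-row wins.
Playing within two cells of an existing X lets the opponent win at once, so sensible play treats the cells i-2..i+2 around each X as dead. The player left with no safe cell loses, so this is a normal-play take-away game on strips of safe cells.
Placing X at cell i (0-indexed) of a strip of k safe cells leaves independent strips of sizes max(0, i-2) and max(0, k-i-3). Hence G(k) = mex{ G(max(0,i-2)) XOR G(max(0,k-i-3)) : 0 <= i < k }, with G(0) = 0.
G(1): splits (0,0):0^0=0 -> mex({0}) = 1
G(2): splits (0,0):0^0=0 -> mex({0}) = 1
G(3): splits (0,0):0^0=0 -> mex({0}) = 1
G(4): splits (0,1):0^1=1 (0,0):0^0=0 -> mex({0, 1}) = 2
G(5): splits (0,2):0^1=1 (0,1):0^1=1 (0,0):0^0=0 -> mex({0, 1}) = 2
G(6) = mex({1}) = 0
G(7) = mex({0, 1, 2}) = 3
G(8) = mex({0, 1, 2}) = 3
G(9) = mex({0, 2}) = 1
Therefore G(9) = 1.

1
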